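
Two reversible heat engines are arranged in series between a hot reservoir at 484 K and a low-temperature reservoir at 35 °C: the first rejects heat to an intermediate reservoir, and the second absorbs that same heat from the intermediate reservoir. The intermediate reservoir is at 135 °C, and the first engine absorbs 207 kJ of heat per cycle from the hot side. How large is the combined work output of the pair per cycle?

W_total ≈ 75.21 kJ

T_C = 35 °C → 35 + 273.15 = 308.15 K.
Two reversible stages in series are equivalent to a single Carnot engine between T_H and T_C, so η_total = 1 − T_C/T_H = 1 − 308.15/484.00 = 0.3633.
W_total = η_total · Q_H = 0.3633 × 207 = 75.21 kJ.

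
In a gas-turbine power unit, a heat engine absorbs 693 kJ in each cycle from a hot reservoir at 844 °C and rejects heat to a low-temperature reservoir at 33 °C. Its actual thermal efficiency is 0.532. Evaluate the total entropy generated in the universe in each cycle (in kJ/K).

ΔS_univ ≈ 0.439 kJ/K

T_H = 844 °C → 844 + 273.15 = 1117.15 K.
T_C = 33 °C → 33 + 273.15 = 306.15 K.
W = η·Q_H = 0.532 × 693 = 368.7 kJ, so Q_C = Q_H − W = 324.3 kJ.
Reservoir entropy changes: ΔS_H = −Q_H/T_H = −693/1117.15 = -0.6203 kJ/K and ΔS_C = +Q_C/T_C = 324.3/306.15 = 1.059 kJ/K.
ΔS_univ = −Q_H/T_H + Q_C/T_C = 0.439 kJ/K (> 0, since η = 0.532 < η_Carnot = 0.726).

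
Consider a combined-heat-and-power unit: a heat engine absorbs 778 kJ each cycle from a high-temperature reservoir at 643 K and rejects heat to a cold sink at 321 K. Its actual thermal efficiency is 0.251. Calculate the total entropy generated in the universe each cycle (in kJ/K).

W = η·Q_H = 0.251 × 778 = 195.3 kJ, so Q_C = Q_H − W = 582.7 kJ.
Entropy balance on the reservoirs: −Q_H/T_H = -1.210 kJ/K, +Q_C/T_C = 1.815 kJ/K.
ΔS_univ = −Q_H/T_H + Q_C/T_C = 0.6054 kJ/K (> 0, since η = 0.251 < η_Carnot = 0.501).

ΔS_univ ≈ 0.6054 kJ/K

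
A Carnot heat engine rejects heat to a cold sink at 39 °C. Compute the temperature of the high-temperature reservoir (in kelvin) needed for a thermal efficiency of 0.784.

T_H ≈ 1450 K

T_C = 39 °C → 39 + 273.15 = 312.15 K.
From η = 1 − T_C/T_H, solving for T_H gives T_H = T_C/(1 − η) = 312.15/(1 − 0.784) = 1450 K.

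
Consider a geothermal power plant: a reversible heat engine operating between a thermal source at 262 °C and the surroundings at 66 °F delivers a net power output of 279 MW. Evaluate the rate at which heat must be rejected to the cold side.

T_H = 262 °C → 262 + 273.15 = 535.15 K.
T_C = 66 °F → (66 − 32) × 5/9 = 18.89 °C = 292.04 K.
The Carnot efficiency is η = 1 − T_C/T_H = 1 − 292.04/535.15 = 0.4543.
Since Q_C/Q_H = T_C/T_H and Q_H = W/η, Q_C = W·T_C/(T_H − T_C) = 279 × 292.04/243.11 = 335 MW.

Q̇_C ≈ 335 MW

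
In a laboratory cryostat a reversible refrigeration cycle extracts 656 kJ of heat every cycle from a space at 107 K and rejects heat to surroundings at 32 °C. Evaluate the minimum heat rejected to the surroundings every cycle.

T_H = 32 °C → 32 + 273.15 = 305.15 K.
For a reversible cycle Q_H/Q_C = T_H/T_C, so Q_H = Q_C·T_H/T_C = 656 × 305.15/107.00 = 1870 kJ.

Q_H ≈ 1870 kJ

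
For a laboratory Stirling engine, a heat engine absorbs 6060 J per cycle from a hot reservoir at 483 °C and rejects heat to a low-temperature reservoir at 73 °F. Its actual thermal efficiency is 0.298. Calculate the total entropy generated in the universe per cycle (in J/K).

ΔS_univ ≈ 6.36 J/K

T_H = 483 °C → 483 + 273.15 = 756.15 K.
T_C = 73 °F → (73 − 32) × 5/9 = 22.78 °C = 295.93 K.
W = η·Q_H = 0.298 × 6060 = 1806 J, so Q_C = Q_H − W = 4254 J.
Entropy balance on the reservoirs: −Q_H/T_H = -8.014 J/K, +Q_C/T_C = 14.38 J/K.
ΔS_univ = −Q_H/T_H + Q_C/T_C = 6.36 J/K (> 0, since η = 0.298 < η_Carnot = 0.609).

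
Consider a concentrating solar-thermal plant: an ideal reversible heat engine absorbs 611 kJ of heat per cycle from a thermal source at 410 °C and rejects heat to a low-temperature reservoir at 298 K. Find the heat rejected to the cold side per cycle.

Q_C ≈ 266.5 kJ

T_H = 410 °C → 410 + 273.15 = 683.15 K.
For a reversible engine, η = 1 − T_C/T_H = 1 − 298.00/683.15 = 0.5638.
For a reversible cycle Q_C/Q_H = T_C/T_H, so Q_C = 611 × 298.00/683.15 = 266.5 kJ.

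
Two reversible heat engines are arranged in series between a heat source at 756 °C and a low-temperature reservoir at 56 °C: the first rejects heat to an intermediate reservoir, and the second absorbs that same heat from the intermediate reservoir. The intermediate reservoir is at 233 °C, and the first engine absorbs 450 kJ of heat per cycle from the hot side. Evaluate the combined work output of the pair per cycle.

W_total ≈ 306 kJ

T_H = 756 °C → 756 + 273.15 = 1029.15 K.
T_C = 56 °C → 56 + 273.15 = 329.15 K.
Two reversible stages in series are equivalent to a single Carnot engine between T_H and T_C, so η_total = 1 − T_C/T_H = 1 − 329.15/1029.15 = 0.6802.
W_total = η_total · Q_H = 0.6802 × 450 = 306 kJ.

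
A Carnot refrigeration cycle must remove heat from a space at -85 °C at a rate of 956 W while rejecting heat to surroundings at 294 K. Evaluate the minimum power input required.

Ẇ_in ≈ 538 W

T_C = -85 °C → -85 + 273.15 = 188.15 K.
COP_R = T_C/(T_H − T_C) = 188.15/105.85 = 1.7775.
W = Q_C/COP_R = 956/1.7775 = 538 W.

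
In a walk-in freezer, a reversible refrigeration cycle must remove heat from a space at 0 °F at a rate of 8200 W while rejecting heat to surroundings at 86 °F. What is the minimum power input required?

Ẇ_in ≈ 1530 W

T_H = 86 °F → (86 − 32) × 5/9 = 30.00 °C = 303.15 K.
T_C = 0 °F → (0 − 32) × 5/9 = -17.78 °C = 255.37 K.
Carnot COP: COP_R = T_C/(T_H − T_C) = 255.37/47.78 = 5.3450.
W = Q_C/COP_R = 8200/5.3450 = 1530 W.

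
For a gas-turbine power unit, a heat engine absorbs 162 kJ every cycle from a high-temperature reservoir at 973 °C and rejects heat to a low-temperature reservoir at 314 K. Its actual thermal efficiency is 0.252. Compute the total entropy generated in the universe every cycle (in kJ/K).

T_H = 973 °C → 973 + 273.15 = 1246.15 K.
W = η·Q_H = 0.252 × 162 = 40.82 kJ, so Q_C = Q_H − W = 121.2 kJ.
The hot reservoir loses entropy Q_H/T_H = 162/1246.15 = 0.1300 kJ/K; the cold reservoir gains Q_C/T_C = 121.2/314.00 = 0.3859 kJ/K.
ΔS_univ = −Q_H/T_H + Q_C/T_C = 0.256 kJ/K (> 0, since η = 0.252 < η_Carnot = 0.748).

ΔS_univ ≈ 0.256 kJ/K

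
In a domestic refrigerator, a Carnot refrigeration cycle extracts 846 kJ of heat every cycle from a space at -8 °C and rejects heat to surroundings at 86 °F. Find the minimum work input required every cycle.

T_H = 86 °F → (86 − 32) × 5/9 = 30.00 °C = 303.15 K.
T_C = -8 °C → -8 + 273.15 = 265.15 K.
COP_R = T_C/(T_H − T_C) = 265.15/38.00 = 6.9776.
W = Q_C/COP_R = 846/6.9776 = 121.2 kJ.

W_in ≈ 121.2 kJ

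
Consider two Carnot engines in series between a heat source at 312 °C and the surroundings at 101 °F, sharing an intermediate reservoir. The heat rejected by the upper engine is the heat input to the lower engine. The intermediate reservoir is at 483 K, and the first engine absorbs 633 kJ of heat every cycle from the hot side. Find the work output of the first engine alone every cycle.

W₁ ≈ 110.5 kJ

T_H = 312 °C → 312 + 273.15 = 585.15 K.
T_C = 101 °F → (101 − 32) × 5/9 = 38.33 °C = 311.48 K.
First-stage efficiency η₁ = 1 − T_m/T_H = 1 − 483.00/585.15 = 0.1746.
W₁ = η₁·Q_H = 0.1746 × 633 = 110.5 kJ.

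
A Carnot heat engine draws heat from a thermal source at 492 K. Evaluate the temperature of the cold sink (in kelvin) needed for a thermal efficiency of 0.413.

T_C ≈ 288.8 K

From η = 1 − T_C/T_H, T_C = T_H·(1 − η) = 492.00 × (1 − 0.413) = 288.8 K.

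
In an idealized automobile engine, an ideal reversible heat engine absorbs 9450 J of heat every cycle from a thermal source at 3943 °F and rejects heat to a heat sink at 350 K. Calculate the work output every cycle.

T_H = 3943 °F → (3943 − 32) × 5/9 = 2172.78 °C = 2445.93 K.
Carnot efficiency: η = 1 − T_C/T_H = 1 − 350.00/2445.93 = 0.8569.
W = η·Q_H = 0.8569 × 9450 = 8100 J.

W ≈ 8100 J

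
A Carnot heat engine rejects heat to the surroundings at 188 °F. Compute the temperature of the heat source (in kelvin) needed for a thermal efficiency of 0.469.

T_C = 188 °F → (188 − 32) × 5/9 = 86.67 °C = 359.82 K.
From η = 1 − T_C/T_H, solving for T_H gives T_H = T_C/(1 − η) = 359.82/(1 − 0.469) = 677.6 K.

T_H ≈ 677.6 K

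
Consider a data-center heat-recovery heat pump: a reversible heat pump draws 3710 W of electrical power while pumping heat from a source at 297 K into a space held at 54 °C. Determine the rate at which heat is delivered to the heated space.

Q̇_H ≈ 40260 W

T_H = 54 °C → 54 + 273.15 = 327.15 K.
COP_HP = T_H/(T_H − T_C) = 327.15/30.15 = 10.8507.
Q_H = COP_HP · W = 10.8507 × 3710 = 40260 W.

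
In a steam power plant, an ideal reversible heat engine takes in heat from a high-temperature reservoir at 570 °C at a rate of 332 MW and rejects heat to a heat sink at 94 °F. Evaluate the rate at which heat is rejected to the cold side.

Q̇_C ≈ 121 MW

T_H = 570 °C → 570 + 273.15 = 843.15 K.
T_C = 94 °F → (94 − 32) × 5/9 = 34.44 °C = 307.59 K.
η_rev = 1 − T_C/T_H = 1 − 307.59/843.15 = 0.6352.
For a reversible cycle Q_C/Q_H = T_C/T_H, so Q_C = 332 × 307.59/843.15 = 121 MW.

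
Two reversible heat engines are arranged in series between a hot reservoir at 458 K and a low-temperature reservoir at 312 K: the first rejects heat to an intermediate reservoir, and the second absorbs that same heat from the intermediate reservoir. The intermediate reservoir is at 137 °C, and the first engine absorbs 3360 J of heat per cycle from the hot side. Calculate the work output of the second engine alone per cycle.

W₂ ≈ 720.1 J

T_m = 137 °C → 137 + 273.15 = 410.15 K.
Heat entering the second stage: Q_m = Q_H·(T_m/T_H) = 3360 × 410.15/458.00 = 3009 J.
Second-stage efficiency η₂ = 1 − T_C/T_m = 1 − 312.00/410.15 = 0.2393, so W₂ = η₂·Q_m = 720.1 J.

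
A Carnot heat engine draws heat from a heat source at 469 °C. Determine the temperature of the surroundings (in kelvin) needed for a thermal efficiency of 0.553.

T_H = 469 °C → 469 + 273.15 = 742.15 K.
From η = 1 − T_C/T_H, T_C = T_H·(1 − η) = 742.15 × (1 − 0.553) = 332 K.

T_C ≈ 332 K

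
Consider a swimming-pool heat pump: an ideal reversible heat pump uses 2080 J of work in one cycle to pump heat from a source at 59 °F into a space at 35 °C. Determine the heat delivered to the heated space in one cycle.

T_H = 35 °C → 35 + 273.15 = 308.15 K.
T_C = 59 °F → (59 − 32) × 5/9 = 15.00 °C = 288.15 K.
For a reversible heat pump, COP_HP = T_H/(T_H − T_C) = 308.15/20.00 = 15.4075.
Q_H = COP_HP · W = 15.4075 × 2080 = 32000 J.

Q_H ≈ 32000 J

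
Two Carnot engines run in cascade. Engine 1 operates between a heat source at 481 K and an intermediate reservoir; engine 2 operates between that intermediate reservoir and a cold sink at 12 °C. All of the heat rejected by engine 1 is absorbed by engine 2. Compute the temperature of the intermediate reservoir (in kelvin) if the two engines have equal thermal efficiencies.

T_C = 12 °C → 12 + 273.15 = 285.15 K.
Equal efficiencies require 1 − T_m/T_H = 1 − T_C/T_m, i.e. T_m/T_H = T_C/T_m, so T_m = √(T_H·T_C) = √(481.00 × 285.15) = 370 K.

T_m ≈ 370 K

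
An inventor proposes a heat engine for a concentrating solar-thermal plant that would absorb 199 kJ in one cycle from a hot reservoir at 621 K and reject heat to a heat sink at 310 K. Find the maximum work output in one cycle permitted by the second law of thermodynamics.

W_max ≈ 99.66 kJ

By the Carnot theorem, η_max = 1 − T_C/T_H = 1 − 310.00/621.00 = 0.5008.
W_max = η_max · Q_H = 0.5008 × 199 = 99.66 kJ.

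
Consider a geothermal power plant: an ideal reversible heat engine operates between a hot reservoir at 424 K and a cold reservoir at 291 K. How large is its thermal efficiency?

η ≈ 0.3137

For a reversible engine, η = 1 − T_C/T_H = 1 − 291.00/424.00 = 0.3137.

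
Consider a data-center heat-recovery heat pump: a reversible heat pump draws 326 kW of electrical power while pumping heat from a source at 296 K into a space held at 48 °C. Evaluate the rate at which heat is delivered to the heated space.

Q̇_H ≈ 4160 kW

T_H = 48 °C → 48 + 273.15 = 321.15 K.
The Carnot heat-pump COP is COP_HP = T_H/(T_H − T_C) = 321.15/25.15 = 12.7694.
Q_H = COP_HP · W = 12.7694 × 326 = 4160 kW.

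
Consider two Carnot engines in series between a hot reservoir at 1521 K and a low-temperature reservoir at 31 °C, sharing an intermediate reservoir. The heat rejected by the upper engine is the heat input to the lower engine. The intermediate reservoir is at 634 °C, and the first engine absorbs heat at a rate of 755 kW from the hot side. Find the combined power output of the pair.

T_C = 31 °C → 31 + 273.15 = 304.15 K.
Two reversible stages in series are equivalent to a single Carnot engine between T_H and T_C, so η_total = 1 − T_C/T_H = 1 − 304.15/1521.00 = 0.8000.
W_total = η_total · Q_H = 0.8000 × 755 = 604 kW.

Ẇ_total ≈ 604 kW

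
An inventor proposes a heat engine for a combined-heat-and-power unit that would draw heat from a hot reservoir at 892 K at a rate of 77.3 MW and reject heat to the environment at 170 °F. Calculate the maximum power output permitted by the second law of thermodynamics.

T_C = 170 °F → (170 − 32) × 5/9 = 76.67 °C = 349.82 K.
By the Carnot theorem, η_max = 1 − T_C/T_H = 1 − 349.82/892.00 = 0.6078.
W_max = η_max · Q_H = 0.6078 × 77.3 = 46.99 MW.

Ẇ_max ≈ 46.99 MW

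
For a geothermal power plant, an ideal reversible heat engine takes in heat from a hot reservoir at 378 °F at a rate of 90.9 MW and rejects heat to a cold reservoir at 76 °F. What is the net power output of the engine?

T_H = 378 °F → (378 − 32) × 5/9 = 192.22 °C = 465.37 K.
T_C = 76 °F → (76 − 32) × 5/9 = 24.44 °C = 297.59 K.
Since the cycle is reversible, η = 1 − T_C/T_H = 1 − 297.59/465.37 = 0.3605.
W = η·Q_H = 0.3605 × 90.9 = 32.8 MW.

Ẇ ≈ 32.8 MW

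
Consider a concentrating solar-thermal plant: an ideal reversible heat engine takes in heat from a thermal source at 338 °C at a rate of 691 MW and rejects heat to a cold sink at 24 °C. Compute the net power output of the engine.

T_H = 338 °C → 338 + 273.15 = 611.15 K.
T_C = 24 °C → 24 + 273.15 = 297.15 K.
For a reversible engine, η = 1 − T_C/T_H = 1 − 297.15/611.15 = 0.5138.
W = η·Q_H = 0.5138 × 691 = 355 MW.

Ẇ ≈ 355 MW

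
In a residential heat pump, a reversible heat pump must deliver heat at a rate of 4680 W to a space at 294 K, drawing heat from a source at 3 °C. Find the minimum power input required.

Ẇ_in ≈ 284 W

T_C = 3 °C → 3 + 273.15 = 276.15 K.
For a reversible heat pump, COP_HP = T_H/(T_H − T_C) = 294.00/17.85 = 16.4706.
W = Q_H/COP_HP = 4680/16.4706 = 284 W.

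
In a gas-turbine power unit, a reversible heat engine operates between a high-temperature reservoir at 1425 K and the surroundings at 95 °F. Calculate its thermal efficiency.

T_C = 95 °F → (95 − 32) × 5/9 = 35.00 °C = 308.15 K.
Since the cycle is reversible, η = 1 − T_C/T_H = 1 − 308.15/1425.00 = 0.7838.

η ≈ 0.7838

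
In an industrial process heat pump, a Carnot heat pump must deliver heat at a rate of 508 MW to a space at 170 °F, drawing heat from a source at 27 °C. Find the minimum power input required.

Ẇ_in ≈ 72.13 MW

T_H = 170 °F → (170 − 32) × 5/9 = 76.67 °C = 349.82 K.
T_C = 27 °C → 27 + 273.15 = 300.15 K.
Reversible heating COP: COP_HP = T_H/(T_H − T_C) = 349.82/49.67 = 7.0433.
W = Q_H/COP_HP = 508/7.0433 = 72.13 MW.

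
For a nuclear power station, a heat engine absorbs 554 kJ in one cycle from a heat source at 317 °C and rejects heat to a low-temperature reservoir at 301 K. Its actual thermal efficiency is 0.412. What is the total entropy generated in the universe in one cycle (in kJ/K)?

ΔS_univ ≈ 0.1435 kJ/K

T_H = 317 °C → 317 + 273.15 = 590.15 K.
W = η·Q_H = 0.412 × 554 = 228.2 kJ, so Q_C = Q_H − W = 325.8 kJ.
Entropy balance on the reservoirs: −Q_H/T_H = -0.9387 kJ/K, +Q_C/T_C = 1.082 kJ/K.
ΔS_univ = −Q_H/T_H + Q_C/T_C = 0.1435 kJ/K (> 0, since η = 0.412 < η_Carnot = 0.490).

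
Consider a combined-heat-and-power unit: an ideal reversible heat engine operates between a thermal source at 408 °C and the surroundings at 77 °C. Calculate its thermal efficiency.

T_H = 408 °C → 408 + 273.15 = 681.15 K.
T_C = 77 °C → 77 + 273.15 = 350.15 K.
Carnot efficiency: η = 1 − T_C/T_H = 1 − 350.15/681.15 = 0.486.

η ≈ 0.486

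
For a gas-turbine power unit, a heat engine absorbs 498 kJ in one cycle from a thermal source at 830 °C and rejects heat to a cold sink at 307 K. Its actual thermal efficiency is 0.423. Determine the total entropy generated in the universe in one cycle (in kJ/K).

ΔS_univ ≈ 0.485 kJ/K

T_H = 830 °C → 830 + 273.15 = 1103.15 K.
W = η·Q_H = 0.423 × 498 = 210.7 kJ, so Q_C = Q_H − W = 287.3 kJ.
Entropy balance on the reservoirs: −Q_H/T_H = -0.4514 kJ/K, +Q_C/T_C = 0.9360 kJ/K.
ΔS_univ = −Q_H/T_H + Q_C/T_C = 0.485 kJ/K (> 0, since η = 0.423 < η_Carnot = 0.722).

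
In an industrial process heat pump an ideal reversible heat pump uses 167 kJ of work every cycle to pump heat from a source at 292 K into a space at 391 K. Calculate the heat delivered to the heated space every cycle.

Q_H ≈ 660 kJ

For a reversible heat pump, COP_HP = T_H/(T_H − T_C) = 391.00/99.00 = 3.9495.
Q_H = COP_HP · W = 3.9495 × 167 = 660 kJ.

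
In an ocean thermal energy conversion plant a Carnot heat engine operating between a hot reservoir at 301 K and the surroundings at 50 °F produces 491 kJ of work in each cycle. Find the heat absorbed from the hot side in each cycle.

Q_H ≈ 8280 kJ

T_C = 50 °F → (50 − 32) × 5/9 = 10.00 °C = 283.15 K.
The Carnot efficiency is η = 1 − T_C/T_H = 1 − 283.15/301.00 = 0.0593.
Q_H = W/η = 491/0.0593 = 8280 kJ.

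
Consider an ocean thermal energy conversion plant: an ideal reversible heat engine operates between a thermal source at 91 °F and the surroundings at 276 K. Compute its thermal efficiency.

η ≈ 0.0978

T_H = 91 °F → (91 − 32) × 5/9 = 32.78 °C = 305.93 K.
The Carnot efficiency is η = 1 − T_C/T_H = 1 − 276.00/305.93 = 0.0978.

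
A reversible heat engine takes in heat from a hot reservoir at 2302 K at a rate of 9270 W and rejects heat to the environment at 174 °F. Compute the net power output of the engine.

Ẇ ≈ 7850 W

T_C = 174 °F → (174 − 32) × 5/9 = 78.89 °C = 352.04 K.
For a reversible engine, η = 1 − T_C/T_H = 1 − 352.04/2302.00 = 0.8471.
W = η·Q_H = 0.8471 × 9270 = 7850 W.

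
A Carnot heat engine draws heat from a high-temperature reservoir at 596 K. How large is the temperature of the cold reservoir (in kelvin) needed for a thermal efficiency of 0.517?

T_C ≈ 287.9 K

From η = 1 − T_C/T_H, T_C = T_H·(1 − η) = 596.00 × (1 − 0.517) = 287.9 K.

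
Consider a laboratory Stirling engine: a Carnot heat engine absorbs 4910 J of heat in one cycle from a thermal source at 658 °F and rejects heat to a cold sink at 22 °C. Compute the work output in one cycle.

W ≈ 2576 J

T_H = 658 °F → (658 − 32) × 5/9 = 347.78 °C = 620.93 K.
T_C = 22 °C → 22 + 273.15 = 295.15 K.
For a reversible engine, η = 1 − T_C/T_H = 1 − 295.15/620.93 = 0.5247.
W = η·Q_H = 0.5247 × 4910 = 2576 J.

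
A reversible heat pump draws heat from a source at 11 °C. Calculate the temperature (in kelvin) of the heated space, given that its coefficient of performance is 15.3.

T_C = 11 °C → 11 + 273.15 = 284.15 K.
COP_HP = T_H/(T_H − T_C) ⇒ T_H = T_C·COP_HP/(COP_HP − 1) = 284.15 × 15.3/(15.3 − 1) = 304 K.

T_H ≈ 304 K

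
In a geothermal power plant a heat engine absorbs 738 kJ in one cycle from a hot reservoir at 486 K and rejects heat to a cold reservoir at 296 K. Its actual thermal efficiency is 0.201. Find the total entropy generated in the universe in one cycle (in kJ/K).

ΔS_univ ≈ 0.4736 kJ/K

W = η·Q_H = 0.201 × 738 = 148.3 kJ, so Q_C = Q_H − W = 589.7 kJ.
Reservoir entropy changes: ΔS_H = −Q_H/T_H = −738/486.00 = -1.519 kJ/K and ΔS_C = +Q_C/T_C = 589.7/296.00 = 1.992 kJ/K.
ΔS_univ = −Q_H/T_H + Q_C/T_C = 0.4736 kJ/K (> 0, since η = 0.201 < η_Carnot = 0.391).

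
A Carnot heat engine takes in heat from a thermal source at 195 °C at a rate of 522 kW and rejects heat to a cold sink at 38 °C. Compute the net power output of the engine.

Ẇ ≈ 175 kW

T_H = 195 °C → 195 + 273.15 = 468.15 K.
T_C = 38 °C → 38 + 273.15 = 311.15 K.
The Carnot efficiency is η = 1 − T_C/T_H = 1 − 311.15/468.15 = 0.3354.
W = η·Q_H = 0.3354 × 522 = 175 kW.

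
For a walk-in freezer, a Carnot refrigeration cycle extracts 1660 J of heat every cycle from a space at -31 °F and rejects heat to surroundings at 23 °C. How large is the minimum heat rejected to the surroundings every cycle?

Q_H ≈ 2064 J

T_H = 23 °C → 23 + 273.15 = 296.15 K.
T_C = -31 °F → (-31 − 32) × 5/9 = -35.00 °C = 238.15 K.
For a reversible cycle Q_H/Q_C = T_H/T_C, so Q_H = Q_C·T_H/T_C = 1660 × 296.15/238.15 = 2064 J.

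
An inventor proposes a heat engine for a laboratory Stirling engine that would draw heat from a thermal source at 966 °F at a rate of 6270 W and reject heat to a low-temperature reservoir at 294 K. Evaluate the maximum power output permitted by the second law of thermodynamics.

Ẇ_max ≈ 3940 W

T_H = 966 °F → (966 − 32) × 5/9 = 518.89 °C = 792.04 K.
No engine can exceed the Carnot limit: η_max = 1 − T_C/T_H = 1 − 294.00/792.04 = 0.6288.
W_max = η_max · Q_H = 0.6288 × 6270 = 3940 W.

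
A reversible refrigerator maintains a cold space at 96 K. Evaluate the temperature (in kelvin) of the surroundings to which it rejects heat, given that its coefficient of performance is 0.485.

T_H ≈ 294 K

COP_R = T_C/(T_H − T_C) ⇒ T_H = T_C·(1 + 1/COP_R) = 96.00 × (1 + 1/0.485) = 294 K.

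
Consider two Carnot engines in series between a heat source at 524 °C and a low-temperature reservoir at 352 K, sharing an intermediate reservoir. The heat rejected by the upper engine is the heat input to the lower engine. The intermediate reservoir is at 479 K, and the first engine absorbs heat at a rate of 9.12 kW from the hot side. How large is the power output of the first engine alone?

T_H = 524 °C → 524 + 273.15 = 797.15 K.
First-stage efficiency η₁ = 1 − T_m/T_H = 1 − 479.00/797.15 = 0.3991.
W₁ = η₁·Q_H = 0.3991 × 9.12 = 3.64 kW.

Ẇ₁ ≈ 3.64 kW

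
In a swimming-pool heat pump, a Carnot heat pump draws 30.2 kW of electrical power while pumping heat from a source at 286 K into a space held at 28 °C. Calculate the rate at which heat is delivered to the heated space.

T_H = 28 °C → 28 + 273.15 = 301.15 K.
The Carnot heat-pump COP is COP_HP = T_H/(T_H − T_C) = 301.15/15.15 = 19.8779.
Q_H = COP_HP · W = 19.8779 × 30.2 = 600.3 kW.

Q̇_H ≈ 600.3 kW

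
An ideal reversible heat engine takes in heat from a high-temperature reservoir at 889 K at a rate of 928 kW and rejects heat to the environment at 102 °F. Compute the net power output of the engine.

T_C = 102 °F → (102 − 32) × 5/9 = 38.89 °C = 312.04 K.
Carnot efficiency: η = 1 − T_C/T_H = 1 − 312.04/889.00 = 0.6490.
W = η·Q_H = 0.6490 × 928 = 602.3 kW.

Ẇ ≈ 602.3 kW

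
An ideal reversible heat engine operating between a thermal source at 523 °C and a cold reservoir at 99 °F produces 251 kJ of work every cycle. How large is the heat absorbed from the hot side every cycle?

Q_H ≈ 411 kJ

T_H = 523 °C → 523 + 273.15 = 796.15 K.
T_C = 99 °F → (99 − 32) × 5/9 = 37.22 °C = 310.37 K.
The Carnot efficiency is η = 1 − T_C/T_H = 1 − 310.37/796.15 = 0.6102.
Q_H = W/η = 251/0.6102 = 411 kJ.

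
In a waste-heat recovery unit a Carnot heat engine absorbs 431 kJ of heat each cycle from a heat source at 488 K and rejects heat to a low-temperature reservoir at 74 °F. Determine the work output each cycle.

T_C = 74 °F → (74 − 32) × 5/9 = 23.33 °C = 296.48 K.
Since the cycle is reversible, η = 1 − T_C/T_H = 1 − 296.48/488.00 = 0.3925.
W = η·Q_H = 0.3925 × 431 = 169.1 kJ.

W ≈ 169.1 kJ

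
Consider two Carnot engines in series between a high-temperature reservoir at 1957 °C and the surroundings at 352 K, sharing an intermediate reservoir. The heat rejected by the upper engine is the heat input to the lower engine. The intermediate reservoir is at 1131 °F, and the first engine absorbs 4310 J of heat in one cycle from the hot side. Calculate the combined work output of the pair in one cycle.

W_total ≈ 3630 J

T_H = 1957 °C → 1957 + 273.15 = 2230.15 K.
Two reversible stages in series are equivalent to a single Carnot engine between T_H and T_C, so η_total = 1 − T_C/T_H = 1 − 352.00/2230.15 = 0.8422.
W_total = η_total · Q_H = 0.8422 × 4310 = 3630 J.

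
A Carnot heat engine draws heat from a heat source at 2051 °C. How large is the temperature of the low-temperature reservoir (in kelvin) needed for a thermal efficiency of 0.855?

T_C ≈ 337.0 K

T_H = 2051 °C → 2051 + 273.15 = 2324.15 K.
From η = 1 − T_C/T_H, T_C = T_H·(1 − η) = 2324.15 × (1 − 0.855) = 337.0 K.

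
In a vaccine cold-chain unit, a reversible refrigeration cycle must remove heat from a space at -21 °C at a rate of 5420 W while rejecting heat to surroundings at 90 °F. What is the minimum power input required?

T_H = 90 °F → (90 − 32) × 5/9 = 32.22 °C = 305.37 K.
T_C = -21 °C → -21 + 273.15 = 252.15 K.
For a reversible refrigerator, COP_R = T_C/(T_H − T_C) = 252.15/53.22 = 4.7377.
W = Q_C/COP_R = 5420/4.7377 = 1144 W.

Ẇ_in ≈ 1144 W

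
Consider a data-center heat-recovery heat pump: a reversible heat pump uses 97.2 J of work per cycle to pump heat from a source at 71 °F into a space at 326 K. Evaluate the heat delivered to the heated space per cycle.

T_C = 71 °F → (71 − 32) × 5/9 = 21.67 °C = 294.82 K.
COP_HP = T_H/(T_H − T_C) = 326.00/31.18 = 10.4543.
Q_H = COP_HP · W = 10.4543 × 97.2 = 1020 J.

Q_H ≈ 1020 J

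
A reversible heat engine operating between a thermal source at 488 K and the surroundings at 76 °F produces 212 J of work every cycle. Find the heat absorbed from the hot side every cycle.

Q_H ≈ 543 J

T_C = 76 °F → (76 − 32) × 5/9 = 24.44 °C = 297.59 K.
The Carnot efficiency is η = 1 − T_C/T_H = 1 − 297.59/488.00 = 0.3902.
Q_H = W/η = 212/0.3902 = 543 J.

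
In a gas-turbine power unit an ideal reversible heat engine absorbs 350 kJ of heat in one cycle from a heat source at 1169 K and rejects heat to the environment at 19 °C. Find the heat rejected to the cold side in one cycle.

Q_C ≈ 87.47 kJ

T_C = 19 °C → 19 + 273.15 = 292.15 K.
Carnot efficiency: η = 1 − T_C/T_H = 1 − 292.15/1169.00 = 0.7501.
For a reversible cycle Q_C/Q_H = T_C/T_H, so Q_C = 350 × 292.15/1169.00 = 87.47 kJ.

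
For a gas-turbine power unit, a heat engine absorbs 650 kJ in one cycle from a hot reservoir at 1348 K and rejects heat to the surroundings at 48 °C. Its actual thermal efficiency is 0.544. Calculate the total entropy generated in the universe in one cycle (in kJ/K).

ΔS_univ ≈ 0.441 kJ/K

T_C = 48 °C → 48 + 273.15 = 321.15 K.
W = η·Q_H = 0.544 × 650 = 353.6 kJ, so Q_C = Q_H − W = 296.4 kJ.
Reservoir entropy changes: ΔS_H = −Q_H/T_H = −650/1348.00 = -0.4822 kJ/K and ΔS_C = +Q_C/T_C = 296.4/321.15 = 0.9229 kJ/K.
ΔS_univ = −Q_H/T_H + Q_C/T_C = 0.441 kJ/K (> 0, since η = 0.544 < η_Carnot = 0.762).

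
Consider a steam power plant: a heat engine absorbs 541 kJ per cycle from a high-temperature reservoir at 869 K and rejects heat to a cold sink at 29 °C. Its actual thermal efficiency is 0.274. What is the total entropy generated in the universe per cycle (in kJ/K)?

ΔS_univ ≈ 0.677 kJ/K

T_C = 29 °C → 29 + 273.15 = 302.15 K.
W = η·Q_H = 0.274 × 541 = 148.2 kJ, so Q_C = Q_H − W = 392.8 kJ.
Entropy balance on the reservoirs: −Q_H/T_H = -0.6226 kJ/K, +Q_C/T_C = 1.300 kJ/K.
ΔS_univ = −Q_H/T_H + Q_C/T_C = 0.677 kJ/K (> 0, since η = 0.274 < η_Carnot = 0.652).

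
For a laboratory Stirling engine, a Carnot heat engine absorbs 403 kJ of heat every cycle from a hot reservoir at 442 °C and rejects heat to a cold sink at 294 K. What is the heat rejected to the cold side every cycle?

T_H = 442 °C → 442 + 273.15 = 715.15 K.
For a reversible engine, η = 1 − T_C/T_H = 1 − 294.00/715.15 = 0.5889.
For a reversible cycle Q_C/Q_H = T_C/T_H, so Q_C = 403 × 294.00/715.15 = 165.7 kJ.

Q_C ≈ 165.7 kJ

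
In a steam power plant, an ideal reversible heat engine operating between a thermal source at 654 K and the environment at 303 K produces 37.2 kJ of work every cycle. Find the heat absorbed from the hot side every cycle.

Q_H ≈ 69.31 kJ

The Carnot efficiency is η = 1 − T_C/T_H = 1 − 303.00/654.00 = 0.5367.
Q_H = W/η = 37.2/0.5367 = 69.31 kJ.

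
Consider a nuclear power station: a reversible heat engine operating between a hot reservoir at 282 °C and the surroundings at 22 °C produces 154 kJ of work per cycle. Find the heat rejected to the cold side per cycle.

T_H = 282 °C → 282 + 273.15 = 555.15 K.
T_C = 22 °C → 22 + 273.15 = 295.15 K.
The Carnot efficiency is η = 1 − T_C/T_H = 1 − 295.15/555.15 = 0.4683.
Since Q_C/Q_H = T_C/T_H and Q_H = W/η, Q_C = W·T_C/(T_H − T_C) = 154 × 295.15/260.00 = 175 kJ.

Q_C ≈ 175 kJ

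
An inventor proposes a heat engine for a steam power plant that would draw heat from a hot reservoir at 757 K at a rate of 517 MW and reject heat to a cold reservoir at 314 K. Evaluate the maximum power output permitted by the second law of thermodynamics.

Ẇ_max ≈ 303 MW

By the Carnot theorem, η_max = 1 − T_C/T_H = 1 − 314.00/757.00 = 0.5852.
W_max = η_max · Q_H = 0.5852 × 517 = 303 MW.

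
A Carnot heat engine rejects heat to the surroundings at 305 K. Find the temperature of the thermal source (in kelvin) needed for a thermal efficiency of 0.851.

From η = 1 − T_C/T_H, solving for T_H gives T_H = T_C/(1 − η) = 305.00/(1 − 0.851) = 2050 K.

T_H ≈ 2050 K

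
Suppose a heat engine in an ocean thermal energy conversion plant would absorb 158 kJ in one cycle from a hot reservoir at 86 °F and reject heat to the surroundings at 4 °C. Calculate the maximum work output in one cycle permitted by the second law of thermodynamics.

T_H = 86 °F → (86 − 32) × 5/9 = 30.00 °C = 303.15 K.
T_C = 4 °C → 4 + 273.15 = 277.15 K.
The upper bound on efficiency is η_max = 1 − T_C/T_H = 1 − 277.15/303.15 = 0.0858.
W_max = η_max · Q_H = 0.0858 × 158 = 13.55 kJ.

W_max ≈ 13.55 kJ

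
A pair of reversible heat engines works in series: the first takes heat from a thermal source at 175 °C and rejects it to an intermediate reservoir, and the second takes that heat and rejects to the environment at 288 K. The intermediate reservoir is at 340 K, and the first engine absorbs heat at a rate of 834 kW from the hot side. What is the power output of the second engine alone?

Ẇ₂ ≈ 96.77 kW

T_H = 175 °C → 175 + 273.15 = 448.15 K.
Heat entering the second stage: Q_m = Q_H·(T_m/T_H) = 834 × 340.00/448.15 = 632.7 kW.
Second-stage efficiency η₂ = 1 − T_C/T_m = 1 − 288.00/340.00 = 0.1529, so W₂ = η₂·Q_m = 96.77 kW.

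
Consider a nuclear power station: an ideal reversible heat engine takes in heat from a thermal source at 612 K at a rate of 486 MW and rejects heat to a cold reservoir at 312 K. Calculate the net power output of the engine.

Ẇ ≈ 238 MW

η_rev = 1 − T_C/T_H = 1 − 312.00/612.00 = 0.4902.
W = η·Q_H = 0.4902 × 486 = 238 MW.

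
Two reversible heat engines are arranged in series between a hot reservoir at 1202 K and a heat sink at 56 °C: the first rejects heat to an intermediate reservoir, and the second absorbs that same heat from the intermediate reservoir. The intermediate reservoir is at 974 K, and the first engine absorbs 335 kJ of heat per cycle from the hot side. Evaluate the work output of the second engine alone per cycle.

T_C = 56 °C → 56 + 273.15 = 329.15 K.
Heat entering the second stage: Q_m = Q_H·(T_m/T_H) = 335 × 974.00/1202.00 = 271.5 kJ.
Second-stage efficiency η₂ = 1 − T_C/T_m = 1 − 329.15/974.00 = 0.6621, so W₂ = η₂·Q_m = 179.7 kJ.

W₂ ≈ 179.7 kJ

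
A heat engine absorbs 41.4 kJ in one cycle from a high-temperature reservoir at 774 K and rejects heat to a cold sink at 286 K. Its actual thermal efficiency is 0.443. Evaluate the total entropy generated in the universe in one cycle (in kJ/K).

ΔS_univ ≈ 0.0271 kJ/K

W = η·Q_H = 0.443 × 41.4 = 18.34 kJ, so Q_C = Q_H − W = 23.06 kJ.
The hot reservoir loses entropy Q_H/T_H = 41.4/774.00 = 0.05349 kJ/K; the cold reservoir gains Q_C/T_C = 23.06/286.00 = 0.08063 kJ/K.
ΔS_univ = −Q_H/T_H + Q_C/T_C = 0.0271 kJ/K (> 0, since η = 0.443 < η_Carnot = 0.630).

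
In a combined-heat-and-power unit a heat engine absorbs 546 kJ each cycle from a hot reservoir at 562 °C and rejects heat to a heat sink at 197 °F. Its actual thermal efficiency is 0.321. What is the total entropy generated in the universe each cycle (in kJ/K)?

ΔS_univ ≈ 0.3624 kJ/K

T_H = 562 °C → 562 + 273.15 = 835.15 K.
T_C = 197 °F → (197 − 32) × 5/9 = 91.67 °C = 364.82 K.
W = η·Q_H = 0.321 × 546 = 175.3 kJ, so Q_C = Q_H − W = 370.7 kJ.
The hot reservoir loses entropy Q_H/T_H = 546/835.15 = 0.6538 kJ/K; the cold reservoir gains Q_C/T_C = 370.7/364.82 = 1.016 kJ/K.
ΔS_univ = −Q_H/T_H + Q_C/T_C = 0.3624 kJ/K (> 0, since η = 0.321 < η_Carnot = 0.563).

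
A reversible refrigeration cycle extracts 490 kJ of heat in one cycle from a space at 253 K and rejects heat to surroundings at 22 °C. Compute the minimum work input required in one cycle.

W_in ≈ 81.6 kJ

T_H = 22 °C → 22 + 273.15 = 295.15 K.
Carnot COP: COP_R = T_C/(T_H − T_C) = 253.00/42.15 = 6.0024.
W = Q_C/COP_R = 490/6.0024 = 81.6 kJ.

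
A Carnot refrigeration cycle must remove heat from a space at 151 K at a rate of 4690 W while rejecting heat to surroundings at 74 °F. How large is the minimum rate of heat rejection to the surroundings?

Q̇_H ≈ 9210 W

T_H = 74 °F → (74 − 32) × 5/9 = 23.33 °C = 296.48 K.
For a reversible cycle Q_H/Q_C = T_H/T_C, so Q_H = Q_C·T_H/T_C = 4690 × 296.48/151.00 = 9210 W.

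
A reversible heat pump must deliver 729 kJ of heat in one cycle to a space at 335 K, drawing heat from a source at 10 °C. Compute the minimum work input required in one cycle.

T_C = 10 °C → 10 + 273.15 = 283.15 K.
COP_HP = T_H/(T_H − T_C) = 335.00/51.85 = 6.4609.
W = Q_H/COP_HP = 729/6.4609 = 113 kJ.

W_in ≈ 113 kJ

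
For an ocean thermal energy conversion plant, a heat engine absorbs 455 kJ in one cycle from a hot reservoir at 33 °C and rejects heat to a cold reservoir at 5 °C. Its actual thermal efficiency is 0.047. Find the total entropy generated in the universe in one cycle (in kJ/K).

T_H = 33 °C → 33 + 273.15 = 306.15 K.
T_C = 5 °C → 5 + 273.15 = 278.15 K.
W = η·Q_H = 0.047 × 455 = 21.39 kJ, so Q_C = Q_H − W = 433.6 kJ.
Reservoir entropy changes: ΔS_H = −Q_H/T_H = −455/306.15 = -1.486 kJ/K and ΔS_C = +Q_C/T_C = 433.6/278.15 = 1.559 kJ/K.
ΔS_univ = −Q_H/T_H + Q_C/T_C = 0.07273 kJ/K (> 0, since η = 0.047 < η_Carnot = 0.091).

ΔS_univ ≈ 0.07273 kJ/K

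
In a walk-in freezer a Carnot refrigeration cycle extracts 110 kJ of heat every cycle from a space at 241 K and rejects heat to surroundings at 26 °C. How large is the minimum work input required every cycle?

T_H = 26 °C → 26 + 273.15 = 299.15 K.
For a reversible refrigerator, COP_R = T_C/(T_H − T_C) = 241.00/58.15 = 4.1445.
W = Q_C/COP_R = 110/4.1445 = 26.5 kJ.

W_in ≈ 26.5 kJ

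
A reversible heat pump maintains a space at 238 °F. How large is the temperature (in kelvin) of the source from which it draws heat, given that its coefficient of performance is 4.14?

T_C ≈ 294 K

T_H = 238 °F → (238 − 32) × 5/9 = 114.44 °C = 387.59 K.
COP_HP = T_H/(T_H − T_C) ⇒ T_C = T_H·(COP_HP − 1)/COP_HP = 387.59 × (4.14 − 1)/4.14 = 294 K.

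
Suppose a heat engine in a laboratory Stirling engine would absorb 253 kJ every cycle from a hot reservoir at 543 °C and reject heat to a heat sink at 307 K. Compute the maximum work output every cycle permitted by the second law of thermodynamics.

T_H = 543 °C → 543 + 273.15 = 816.15 K.
The second-law ceiling is the Carnot efficiency, η_max = 1 − T_C/T_H = 1 − 307.00/816.15 = 0.6238.
W_max = η_max · Q_H = 0.6238 × 253 = 158 kJ.

W_max ≈ 158 kJ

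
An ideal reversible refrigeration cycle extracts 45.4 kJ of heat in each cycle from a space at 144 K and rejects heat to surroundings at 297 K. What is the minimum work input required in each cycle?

The reversible coefficient of performance is COP_R = T_C/(T_H − T_C) = 144.00/153.00 = 0.9412.
W = Q_C/COP_R = 45.4/0.9412 = 48.24 kJ.

W_in ≈ 48.24 kJ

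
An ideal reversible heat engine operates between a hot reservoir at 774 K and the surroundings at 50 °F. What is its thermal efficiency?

T_C = 50 °F → (50 − 32) × 5/9 = 10.00 °C = 283.15 K.
For a reversible engine, η = 1 − T_C/T_H = 1 − 283.15/774.00 = 0.6342.

η ≈ 0.6342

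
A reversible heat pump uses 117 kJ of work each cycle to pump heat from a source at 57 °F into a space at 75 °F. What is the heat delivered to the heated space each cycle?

T_H = 75 °F → (75 − 32) × 5/9 = 23.89 °C = 297.04 K.
T_C = 57 °F → (57 − 32) × 5/9 = 13.89 °C = 287.04 K.
For a reversible heat pump, COP_HP = T_H/(T_H − T_C) = 297.04/10.00 = 29.7039.
Q_H = COP_HP · W = 29.7039 × 117 = 3480 kJ.

Q_H ≈ 3480 kJ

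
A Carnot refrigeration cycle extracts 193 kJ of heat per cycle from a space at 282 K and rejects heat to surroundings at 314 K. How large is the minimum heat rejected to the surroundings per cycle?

Q_H ≈ 215 kJ

For a reversible cycle Q_H/Q_C = T_H/T_C, so Q_H = Q_C·T_H/T_C = 193 × 314.00/282.00 = 215 kJ.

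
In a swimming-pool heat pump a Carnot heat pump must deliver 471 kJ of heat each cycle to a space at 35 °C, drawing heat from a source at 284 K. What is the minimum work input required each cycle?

W_in ≈ 36.91 kJ

T_H = 35 °C → 35 + 273.15 = 308.15 K.
The Carnot heat-pump COP is COP_HP = T_H/(T_H − T_C) = 308.15/24.15 = 12.7598.
W = Q_H/COP_HP = 471/12.7598 = 36.91 kJ.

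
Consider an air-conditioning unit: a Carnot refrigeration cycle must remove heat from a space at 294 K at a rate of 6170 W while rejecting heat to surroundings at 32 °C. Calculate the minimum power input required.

T_H = 32 °C → 32 + 273.15 = 305.15 K.
Carnot COP: COP_R = T_C/(T_H − T_C) = 294.00/11.15 = 26.3677.
W = Q_C/COP_R = 6170/26.3677 = 234 W.

Ẇ_in ≈ 234 W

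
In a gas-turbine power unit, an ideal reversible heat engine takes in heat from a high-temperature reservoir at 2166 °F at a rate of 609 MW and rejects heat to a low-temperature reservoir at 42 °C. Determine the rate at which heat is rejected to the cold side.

T_H = 2166 °F → (2166 − 32) × 5/9 = 1185.56 °C = 1458.71 K.
T_C = 42 °C → 42 + 273.15 = 315.15 K.
Since the cycle is reversible, η = 1 − T_C/T_H = 1 − 315.15/1458.71 = 0.7840.
For a reversible cycle Q_C/Q_H = T_C/T_H, so Q_C = 609 × 315.15/1458.71 = 132 MW.

Q̇_C ≈ 132 MW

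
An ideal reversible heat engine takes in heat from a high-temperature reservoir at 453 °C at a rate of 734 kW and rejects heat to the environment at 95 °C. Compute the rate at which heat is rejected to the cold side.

Q̇_C ≈ 372 kW

T_H = 453 °C → 453 + 273.15 = 726.15 K.
T_C = 95 °C → 95 + 273.15 = 368.15 K.
The Carnot efficiency is η = 1 − T_C/T_H = 1 − 368.15/726.15 = 0.4930.
For a reversible cycle Q_C/Q_H = T_C/T_H, so Q_C = 734 × 368.15/726.15 = 372 kW.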